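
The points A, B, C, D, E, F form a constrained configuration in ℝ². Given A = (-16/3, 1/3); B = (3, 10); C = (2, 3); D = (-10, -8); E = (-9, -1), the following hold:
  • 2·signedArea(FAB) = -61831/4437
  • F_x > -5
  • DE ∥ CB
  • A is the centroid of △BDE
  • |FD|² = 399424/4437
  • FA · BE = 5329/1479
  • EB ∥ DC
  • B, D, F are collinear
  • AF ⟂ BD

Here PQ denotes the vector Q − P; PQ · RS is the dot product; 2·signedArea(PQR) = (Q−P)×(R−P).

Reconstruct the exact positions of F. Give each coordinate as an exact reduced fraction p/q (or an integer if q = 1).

F = (-6574/1479, -152/493)

1. F_x = -6574/1479  [B, D, F are collinear ∩ AF ⟂ BD]
2. F_y = -152/493  [B, D, F are collinear ∩ AF ⟂ BD]
   → F = (-6574/1479, -152/493)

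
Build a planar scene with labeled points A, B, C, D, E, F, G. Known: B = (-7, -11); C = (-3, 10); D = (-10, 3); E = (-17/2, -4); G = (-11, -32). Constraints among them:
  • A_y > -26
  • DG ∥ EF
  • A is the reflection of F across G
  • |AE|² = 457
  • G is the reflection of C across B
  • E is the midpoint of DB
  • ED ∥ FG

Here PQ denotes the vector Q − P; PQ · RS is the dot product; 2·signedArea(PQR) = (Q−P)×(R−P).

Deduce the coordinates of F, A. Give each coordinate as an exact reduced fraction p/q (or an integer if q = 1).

1. F_x = -19/2  [ED ∥ FG ∩ DG ∥ EF]
2. F_y = -39  [ED ∥ FG ∩ DG ∥ EF]
   → F = (-19/2, -39)
3. A_x = -25/2  [A is the reflection of F across G]
4. A_y = -25  [A is the reflection of F across G]
   → A = (-25/2, -25)

A = (-25/2, -25)
F = (-19/2, -39)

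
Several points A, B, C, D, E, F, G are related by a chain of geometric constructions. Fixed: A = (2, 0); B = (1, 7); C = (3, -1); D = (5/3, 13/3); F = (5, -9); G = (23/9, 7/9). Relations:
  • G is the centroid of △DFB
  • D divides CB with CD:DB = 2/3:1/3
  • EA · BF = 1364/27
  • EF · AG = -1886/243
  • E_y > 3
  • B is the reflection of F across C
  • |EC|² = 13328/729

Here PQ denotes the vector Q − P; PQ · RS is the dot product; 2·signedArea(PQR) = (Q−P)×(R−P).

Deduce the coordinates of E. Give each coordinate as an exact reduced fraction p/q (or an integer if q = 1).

E = (53/27, 85/27)

1. E_x = 53/27  [EA · BF = 1364/27 ∩ EF · AG = -1886/243]
2. E_y = 85/27  [EA · BF = 1364/27 ∩ EF · AG = -1886/243]
   → E = (53/27, 85/27)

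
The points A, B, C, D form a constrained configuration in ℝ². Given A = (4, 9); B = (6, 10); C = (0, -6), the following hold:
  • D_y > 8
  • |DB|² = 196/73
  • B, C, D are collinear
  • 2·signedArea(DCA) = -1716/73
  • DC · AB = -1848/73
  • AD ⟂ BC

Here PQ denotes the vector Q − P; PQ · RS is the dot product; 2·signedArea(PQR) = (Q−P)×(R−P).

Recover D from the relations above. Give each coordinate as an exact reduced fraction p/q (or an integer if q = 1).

1. D_x = 396/73  [B, C, D are collinear ∩ AD ⟂ BC]
2. D_y = 618/73  [B, C, D are collinear ∩ AD ⟂ BC]
   → D = (396/73, 618/73)

D = (396/73, 618/73)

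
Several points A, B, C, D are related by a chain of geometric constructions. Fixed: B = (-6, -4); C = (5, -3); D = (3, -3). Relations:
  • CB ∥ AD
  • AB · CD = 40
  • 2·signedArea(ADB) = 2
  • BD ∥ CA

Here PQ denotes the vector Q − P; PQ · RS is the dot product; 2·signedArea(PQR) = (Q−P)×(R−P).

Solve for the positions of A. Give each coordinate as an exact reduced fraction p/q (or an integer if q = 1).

A = (14, -2)

1. A_x = 14  [CB ∥ AD ∩ BD ∥ CA]
2. A_y = -2  [CB ∥ AD ∩ BD ∥ CA]
   → A = (14, -2)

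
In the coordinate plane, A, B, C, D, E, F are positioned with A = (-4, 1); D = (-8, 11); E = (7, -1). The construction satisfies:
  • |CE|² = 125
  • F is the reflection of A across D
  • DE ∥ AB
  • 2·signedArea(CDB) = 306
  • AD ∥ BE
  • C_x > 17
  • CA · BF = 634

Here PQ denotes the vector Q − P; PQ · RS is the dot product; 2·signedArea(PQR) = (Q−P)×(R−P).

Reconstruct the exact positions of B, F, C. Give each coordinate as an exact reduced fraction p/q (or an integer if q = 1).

B = (11, -11)
C = (18, -3)
F = (-12, 21)

1. B_x = 11  [AD ∥ BE ∩ DE ∥ AB]
2. B_y = -11  [AD ∥ BE ∩ DE ∥ AB]
   → B = (11, -11)
3. F_x = -12  [F is the reflection of A across D]
4. F_y = 21  [F is the reflection of A across D]
   → F = (-12, 21)
5. C_x = 18  [2·signedArea(CDB) = 306 ∩ CA · BF = 634]
6. C_y = -3  [2·signedArea(CDB) = 306 ∩ CA · BF = 634]
   → C = (18, -3)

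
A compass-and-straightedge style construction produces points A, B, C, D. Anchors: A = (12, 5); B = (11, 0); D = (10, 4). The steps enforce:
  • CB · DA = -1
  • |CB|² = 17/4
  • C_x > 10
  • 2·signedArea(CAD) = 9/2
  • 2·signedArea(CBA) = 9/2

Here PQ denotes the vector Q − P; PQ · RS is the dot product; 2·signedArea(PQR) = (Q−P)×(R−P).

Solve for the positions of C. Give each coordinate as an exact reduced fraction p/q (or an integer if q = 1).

1. C_x = 21/2  [2·signedArea(CBA) = 9/2 ∩ CB · DA = -1]
2. C_y = 2  [2·signedArea(CBA) = 9/2 ∩ CB · DA = -1]
   → C = (21/2, 2)

C = (21/2, 2)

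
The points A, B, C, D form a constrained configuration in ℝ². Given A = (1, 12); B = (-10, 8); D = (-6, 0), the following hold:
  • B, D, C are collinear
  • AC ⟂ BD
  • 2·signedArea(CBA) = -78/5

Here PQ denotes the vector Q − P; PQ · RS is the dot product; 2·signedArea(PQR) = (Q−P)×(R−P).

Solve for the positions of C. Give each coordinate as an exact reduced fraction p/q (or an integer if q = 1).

1. C_x = -47/5  [B, D, C are collinear ∩ AC ⟂ BD]
2. C_y = 34/5  [B, D, C are collinear ∩ AC ⟂ BD]
   → C = (-47/5, 34/5)

C = (-47/5, 34/5)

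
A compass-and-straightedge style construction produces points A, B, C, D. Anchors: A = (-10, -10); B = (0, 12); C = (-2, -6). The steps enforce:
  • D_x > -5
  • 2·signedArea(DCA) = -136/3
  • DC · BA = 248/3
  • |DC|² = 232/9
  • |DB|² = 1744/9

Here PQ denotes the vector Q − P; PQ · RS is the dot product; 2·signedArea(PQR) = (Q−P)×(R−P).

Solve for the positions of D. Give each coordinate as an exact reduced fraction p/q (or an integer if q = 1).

D = (-4, -4/3)

1. D_x = -4  [DC · BA = 248/3 ∩ 2·signedArea(DCA) = -136/3]
2. D_y = -4/3  [DC · BA = 248/3 ∩ 2·signedArea(DCA) = -136/3]
   → D = (-4, -4/3)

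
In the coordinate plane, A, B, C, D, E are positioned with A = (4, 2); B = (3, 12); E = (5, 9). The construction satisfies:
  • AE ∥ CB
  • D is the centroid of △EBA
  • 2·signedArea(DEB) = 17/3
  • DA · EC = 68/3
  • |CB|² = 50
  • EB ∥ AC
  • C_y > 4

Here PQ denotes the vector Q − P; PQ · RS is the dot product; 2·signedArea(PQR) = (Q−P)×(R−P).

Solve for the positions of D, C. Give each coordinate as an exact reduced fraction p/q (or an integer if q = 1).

C = (2, 5)
D = (4, 23/3)

1. D_x = 4  [D is the centroid of △EBA]
2. D_y = 23/3  [D is the centroid of △EBA]
   → D = (4, 23/3)
3. C_x = 2  [AE ∥ CB ∩ EB ∥ AC]
4. C_y = 5  [AE ∥ CB ∩ EB ∥ AC]
   → C = (2, 5)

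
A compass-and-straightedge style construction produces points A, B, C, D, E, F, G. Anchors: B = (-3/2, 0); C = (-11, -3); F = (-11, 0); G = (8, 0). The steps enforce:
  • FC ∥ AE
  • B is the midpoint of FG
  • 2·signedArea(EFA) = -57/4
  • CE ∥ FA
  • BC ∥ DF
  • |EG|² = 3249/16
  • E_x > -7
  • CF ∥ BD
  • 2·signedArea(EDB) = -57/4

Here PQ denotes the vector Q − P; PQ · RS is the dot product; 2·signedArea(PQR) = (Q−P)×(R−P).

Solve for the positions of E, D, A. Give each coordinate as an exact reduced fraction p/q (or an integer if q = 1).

1. D_x = -3/2  [BC ∥ DF ∩ CF ∥ BD]
2. D_y = 3  [BC ∥ DF ∩ CF ∥ BD]
   → D = (-3/2, 3)
3. E_x = -25/4  [2·signedArea(EDB) = -57/4]
4. E_y = 0  [|EG|² = 3249/16]
   → E = (-25/4, 0)
5. A_x = -25/4  [FC ∥ AE ∩ CE ∥ FA]
6. A_y = 3  [FC ∥ AE ∩ CE ∥ FA]
   → A = (-25/4, 3)

A = (-25/4, 3)
D = (-3/2, 3)
E = (-25/4, 0)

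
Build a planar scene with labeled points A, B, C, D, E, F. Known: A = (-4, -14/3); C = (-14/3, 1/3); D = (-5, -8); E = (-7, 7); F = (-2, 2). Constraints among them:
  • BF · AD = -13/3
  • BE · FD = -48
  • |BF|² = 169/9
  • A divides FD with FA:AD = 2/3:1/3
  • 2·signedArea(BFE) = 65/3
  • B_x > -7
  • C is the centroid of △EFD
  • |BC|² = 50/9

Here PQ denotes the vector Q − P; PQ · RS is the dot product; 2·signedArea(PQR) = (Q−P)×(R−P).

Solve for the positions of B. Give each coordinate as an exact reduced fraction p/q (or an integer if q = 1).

1. B_x = -19/3  [BF · AD = -13/3 ∩ 2·signedArea(BFE) = 65/3]
2. B_y = 2  [BF · AD = -13/3 ∩ 2·signedArea(BFE) = 65/3]
   → B = (-19/3, 2)

B = (-19/3, 2)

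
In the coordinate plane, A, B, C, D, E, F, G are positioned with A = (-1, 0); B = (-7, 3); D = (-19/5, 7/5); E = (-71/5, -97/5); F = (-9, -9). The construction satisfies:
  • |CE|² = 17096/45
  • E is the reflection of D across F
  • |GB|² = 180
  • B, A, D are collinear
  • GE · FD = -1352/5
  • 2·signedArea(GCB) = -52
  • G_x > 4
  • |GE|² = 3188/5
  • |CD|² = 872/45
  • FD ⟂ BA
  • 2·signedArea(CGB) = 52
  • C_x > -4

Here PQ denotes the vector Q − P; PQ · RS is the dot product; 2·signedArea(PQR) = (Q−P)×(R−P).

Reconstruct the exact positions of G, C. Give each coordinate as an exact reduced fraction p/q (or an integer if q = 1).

1. G_x = 5  [line -26/5·x + -52/5·y + -26/5 = 0 ∩ |GB|² = 180]
2. G_y = -3  [line -26/5·x + -52/5·y + -26/5 = 0 ∩ |GB|² = 180]
   → G = (5, -3)
3. C_x = -11/3  [line -6·x + -12·y + -58 = 0 ∩ |CE|² = 17096/45]
4. C_y = -3  [line -6·x + -12·y + -58 = 0 ∩ |CE|² = 17096/45]
   → C = (-11/3, -3)

C = (-11/3, -3)
G = (5, -3)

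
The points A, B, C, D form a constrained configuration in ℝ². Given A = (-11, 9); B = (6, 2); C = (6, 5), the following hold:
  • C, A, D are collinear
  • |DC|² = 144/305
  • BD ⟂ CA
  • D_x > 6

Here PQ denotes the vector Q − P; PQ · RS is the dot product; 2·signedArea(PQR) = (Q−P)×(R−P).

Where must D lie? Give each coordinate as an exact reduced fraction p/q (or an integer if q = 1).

D = (2034/305, 1477/305)

1. D_x = 2034/305  [C, A, D are collinear ∩ BD ⟂ CA]
2. D_y = 1477/305  [C, A, D are collinear ∩ BD ⟂ CA]
   → D = (2034/305, 1477/305)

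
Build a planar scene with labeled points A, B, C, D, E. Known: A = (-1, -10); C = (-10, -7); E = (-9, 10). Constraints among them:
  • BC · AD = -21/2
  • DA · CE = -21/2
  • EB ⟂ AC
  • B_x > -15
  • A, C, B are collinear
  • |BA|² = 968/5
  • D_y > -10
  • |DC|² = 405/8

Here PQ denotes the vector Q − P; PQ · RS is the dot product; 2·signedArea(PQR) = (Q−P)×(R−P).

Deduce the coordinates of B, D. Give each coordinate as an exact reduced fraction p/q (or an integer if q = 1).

1. B_x = -71/5  [A, C, B are collinear ∩ EB ⟂ AC]
2. B_y = -28/5  [A, C, B are collinear ∩ EB ⟂ AC]
   → B = (-71/5, -28/5)
3. D_x = -13/4  [DA · CE = -21/2 ∩ BC · AD = -21/2]
4. D_y = -37/4  [DA · CE = -21/2 ∩ BC · AD = -21/2]
   → D = (-13/4, -37/4)

B = (-71/5, -28/5)
D = (-13/4, -37/4)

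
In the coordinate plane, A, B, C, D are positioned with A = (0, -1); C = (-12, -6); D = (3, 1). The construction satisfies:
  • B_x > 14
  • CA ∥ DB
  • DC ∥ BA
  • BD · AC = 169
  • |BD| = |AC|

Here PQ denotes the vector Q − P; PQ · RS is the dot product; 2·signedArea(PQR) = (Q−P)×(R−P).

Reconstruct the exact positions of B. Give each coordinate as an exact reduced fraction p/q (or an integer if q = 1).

1. B_x = 15  [DC ∥ BA ∩ CA ∥ DB]
2. B_y = 6  [DC ∥ BA ∩ CA ∥ DB]
   → B = (15, 6)

B = (15, 6)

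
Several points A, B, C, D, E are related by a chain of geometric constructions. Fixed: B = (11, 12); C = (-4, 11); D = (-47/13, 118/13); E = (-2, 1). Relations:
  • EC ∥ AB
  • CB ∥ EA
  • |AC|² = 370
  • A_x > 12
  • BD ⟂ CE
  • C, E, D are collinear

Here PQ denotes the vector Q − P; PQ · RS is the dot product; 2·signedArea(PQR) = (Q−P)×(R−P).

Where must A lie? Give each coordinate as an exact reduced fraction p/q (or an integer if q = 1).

1. A_x = 13  [EC ∥ AB ∩ CB ∥ EA]
2. A_y = 2  [EC ∥ AB ∩ CB ∥ EA]
   → A = (13, 2)

A = (13, 2)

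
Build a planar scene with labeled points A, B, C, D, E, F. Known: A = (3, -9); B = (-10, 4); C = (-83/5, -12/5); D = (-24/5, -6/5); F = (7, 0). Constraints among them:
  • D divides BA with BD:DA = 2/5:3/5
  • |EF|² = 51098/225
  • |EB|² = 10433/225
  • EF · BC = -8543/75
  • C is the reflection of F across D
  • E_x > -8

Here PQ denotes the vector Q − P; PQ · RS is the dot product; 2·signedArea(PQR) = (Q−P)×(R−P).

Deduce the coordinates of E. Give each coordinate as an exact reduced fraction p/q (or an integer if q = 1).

E = (-118/15, -37/15)

1. E_x = -118/15  [line 33/5·x + 32/5·y + 5078/75 = 0 ∩ |EB|² = 10433/225]
2. E_y = -37/15  [line 33/5·x + 32/5·y + 5078/75 = 0 ∩ |EB|² = 10433/225]
   → E = (-118/15, -37/15)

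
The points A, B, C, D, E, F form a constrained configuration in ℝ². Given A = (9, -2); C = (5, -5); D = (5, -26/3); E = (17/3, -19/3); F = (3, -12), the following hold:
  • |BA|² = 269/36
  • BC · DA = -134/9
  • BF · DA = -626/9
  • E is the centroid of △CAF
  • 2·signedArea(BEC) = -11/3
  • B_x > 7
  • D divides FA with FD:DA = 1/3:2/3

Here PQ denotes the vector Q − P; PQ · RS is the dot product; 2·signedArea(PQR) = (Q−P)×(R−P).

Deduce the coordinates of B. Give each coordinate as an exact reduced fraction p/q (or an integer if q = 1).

1. B_x = 22/3  [BF · DA = -626/9 ∩ 2·signedArea(BEC) = -11/3]
2. B_y = -25/6  [BF · DA = -626/9 ∩ 2·signedArea(BEC) = -11/3]
   → B = (22/3, -25/6)

B = (22/3, -25/6)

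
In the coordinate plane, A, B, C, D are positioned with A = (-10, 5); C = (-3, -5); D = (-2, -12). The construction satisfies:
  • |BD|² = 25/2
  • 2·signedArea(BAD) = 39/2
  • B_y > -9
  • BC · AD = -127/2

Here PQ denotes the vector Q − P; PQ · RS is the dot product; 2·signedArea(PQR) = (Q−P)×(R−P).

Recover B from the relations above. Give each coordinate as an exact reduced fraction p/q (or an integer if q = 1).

1. B_x = -5/2  [2·signedArea(BAD) = 39/2 ∩ BC · AD = -127/2]
2. B_y = -17/2  [2·signedArea(BAD) = 39/2 ∩ BC · AD = -127/2]
   → B = (-5/2, -17/2)

B = (-5/2, -17/2)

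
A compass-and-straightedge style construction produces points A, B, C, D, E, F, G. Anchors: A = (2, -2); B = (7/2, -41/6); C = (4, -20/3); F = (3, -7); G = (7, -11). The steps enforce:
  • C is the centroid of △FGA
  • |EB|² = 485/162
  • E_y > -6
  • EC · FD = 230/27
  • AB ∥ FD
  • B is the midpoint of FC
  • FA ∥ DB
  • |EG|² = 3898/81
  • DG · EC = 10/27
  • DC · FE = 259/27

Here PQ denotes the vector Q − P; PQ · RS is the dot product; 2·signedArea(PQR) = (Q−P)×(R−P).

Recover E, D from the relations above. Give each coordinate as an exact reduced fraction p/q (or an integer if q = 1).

D = (9/2, -71/6)
E = (10/3, -46/9)

1. D_x = 9/2  [FA ∥ DB ∩ AB ∥ FD]
2. D_y = -71/6  [FA ∥ DB ∩ AB ∥ FD]
   → D = (9/2, -71/6)
3. E_x = 10/3  [EC · FD = 230/27 ∩ DG · EC = 10/27]
4. E_y = -46/9  [EC · FD = 230/27 ∩ DG · EC = 10/27]
   → E = (10/3, -46/9)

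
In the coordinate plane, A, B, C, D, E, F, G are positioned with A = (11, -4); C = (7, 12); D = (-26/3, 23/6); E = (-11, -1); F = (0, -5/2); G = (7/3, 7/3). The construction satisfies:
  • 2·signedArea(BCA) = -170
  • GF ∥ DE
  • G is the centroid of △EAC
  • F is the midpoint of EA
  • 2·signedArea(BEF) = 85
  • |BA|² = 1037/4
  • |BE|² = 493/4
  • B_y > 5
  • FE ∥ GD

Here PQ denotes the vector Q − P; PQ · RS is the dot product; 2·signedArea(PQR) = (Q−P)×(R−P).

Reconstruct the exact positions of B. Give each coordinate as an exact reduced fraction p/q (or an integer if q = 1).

B = (-2, 11/2)

1. B_x = -2  [2·signedArea(BEF) = 85 ∩ 2·signedArea(BCA) = -170]
2. B_y = 11/2  [2·signedArea(BEF) = 85 ∩ 2·signedArea(BCA) = -170]
   → B = (-2, 11/2)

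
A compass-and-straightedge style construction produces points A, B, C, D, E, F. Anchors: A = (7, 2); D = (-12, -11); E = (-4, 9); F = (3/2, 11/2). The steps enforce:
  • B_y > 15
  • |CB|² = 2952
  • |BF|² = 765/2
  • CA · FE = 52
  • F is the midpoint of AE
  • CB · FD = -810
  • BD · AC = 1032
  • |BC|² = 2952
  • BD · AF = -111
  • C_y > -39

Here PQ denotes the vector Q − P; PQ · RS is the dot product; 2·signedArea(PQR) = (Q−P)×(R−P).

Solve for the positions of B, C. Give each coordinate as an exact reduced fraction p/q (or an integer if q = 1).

B = (-15, 16)
C = (-9, -38)

1. B_x = -15  [line 11/2·x + -7/2·y + 277/2 = 0 ∩ |BF|² = 765/2]
2. B_y = 16  [line 11/2·x + -7/2·y + 277/2 = 0 ∩ |BF|² = 765/2]
   → B = (-15, 16)
3. C_x = -9  [BD · AC = 1032 ∩ CA · FE = 52]
4. C_y = -38  [BD · AC = 1032 ∩ CA · FE = 52]
   → C = (-9, -38)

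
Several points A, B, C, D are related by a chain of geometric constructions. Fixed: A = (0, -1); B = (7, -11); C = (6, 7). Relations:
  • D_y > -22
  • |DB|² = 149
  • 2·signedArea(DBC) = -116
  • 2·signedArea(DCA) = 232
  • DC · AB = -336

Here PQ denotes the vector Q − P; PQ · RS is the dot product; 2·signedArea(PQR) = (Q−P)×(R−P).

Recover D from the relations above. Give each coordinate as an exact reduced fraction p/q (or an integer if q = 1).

D = (14, -21)

1. D_x = 14  [2·signedArea(DCA) = 232 ∩ 2·signedArea(DBC) = -116]
2. D_y = -21  [2·signedArea(DCA) = 232 ∩ 2·signedArea(DBC) = -116]
   → D = (14, -21)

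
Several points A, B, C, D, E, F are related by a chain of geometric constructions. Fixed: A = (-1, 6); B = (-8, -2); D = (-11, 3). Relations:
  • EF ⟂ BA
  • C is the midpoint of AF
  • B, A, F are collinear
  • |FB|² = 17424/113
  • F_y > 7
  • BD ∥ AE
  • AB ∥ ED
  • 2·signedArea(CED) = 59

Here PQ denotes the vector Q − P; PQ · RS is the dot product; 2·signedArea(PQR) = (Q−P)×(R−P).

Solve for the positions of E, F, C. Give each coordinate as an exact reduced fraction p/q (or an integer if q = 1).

C = (-93/226, 754/113)
E = (-4, 11)
F = (20/113, 830/113)

1. E_x = -4  [AB ∥ ED ∩ BD ∥ AE]
2. E_y = 11  [AB ∥ ED ∩ BD ∥ AE]
   → E = (-4, 11)
3. F_x = 20/113  [B, A, F are collinear ∩ EF ⟂ BA]
4. F_y = 830/113  [B, A, F are collinear ∩ EF ⟂ BA]
   → F = (20/113, 830/113)
5. C_x = -93/226  [C is the midpoint of AF]
6. C_y = 754/113  [C is the midpoint of AF]
   → C = (-93/226, 754/113)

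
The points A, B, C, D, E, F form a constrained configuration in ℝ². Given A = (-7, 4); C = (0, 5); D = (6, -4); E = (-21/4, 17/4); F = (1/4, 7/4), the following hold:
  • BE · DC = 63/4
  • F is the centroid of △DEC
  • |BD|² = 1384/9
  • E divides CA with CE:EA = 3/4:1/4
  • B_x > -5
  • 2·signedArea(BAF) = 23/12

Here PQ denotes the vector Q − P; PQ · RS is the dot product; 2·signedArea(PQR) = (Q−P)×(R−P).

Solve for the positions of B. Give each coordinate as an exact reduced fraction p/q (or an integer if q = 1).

B = (-4, 10/3)

1. B_x = -4  [BE · DC = 63/4 ∩ 2·signedArea(BAF) = 23/12]
2. B_y = 10/3  [BE · DC = 63/4 ∩ 2·signedArea(BAF) = 23/12]
   → B = (-4, 10/3)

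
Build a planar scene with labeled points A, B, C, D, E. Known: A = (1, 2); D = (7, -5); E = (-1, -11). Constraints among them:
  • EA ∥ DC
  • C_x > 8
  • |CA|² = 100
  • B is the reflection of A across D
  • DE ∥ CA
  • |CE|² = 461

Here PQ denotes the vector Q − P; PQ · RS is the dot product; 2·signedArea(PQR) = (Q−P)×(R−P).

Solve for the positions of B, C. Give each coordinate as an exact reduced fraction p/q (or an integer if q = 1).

B = (13, -12)
C = (9, 8)

1. B_x = 13  [B is the reflection of A across D]
2. B_y = -12  [B is the reflection of A across D]
   → B = (13, -12)
3. C_x = 9  [DE ∥ CA ∩ EA ∥ DC]
4. C_y = 8  [DE ∥ CA ∩ EA ∥ DC]
   → C = (9, 8)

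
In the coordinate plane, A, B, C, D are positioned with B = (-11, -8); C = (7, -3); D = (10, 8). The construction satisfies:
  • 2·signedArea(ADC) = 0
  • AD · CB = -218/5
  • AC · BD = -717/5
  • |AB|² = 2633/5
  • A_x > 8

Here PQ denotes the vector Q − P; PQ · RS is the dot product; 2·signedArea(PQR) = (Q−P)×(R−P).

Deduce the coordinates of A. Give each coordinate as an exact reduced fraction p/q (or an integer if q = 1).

A = (44/5, 18/5)

1. A_x = 44/5  [2·signedArea(ADC) = 0 ∩ AC · BD = -717/5]
2. A_y = 18/5  [2·signedArea(ADC) = 0 ∩ AC · BD = -717/5]
   → A = (44/5, 18/5)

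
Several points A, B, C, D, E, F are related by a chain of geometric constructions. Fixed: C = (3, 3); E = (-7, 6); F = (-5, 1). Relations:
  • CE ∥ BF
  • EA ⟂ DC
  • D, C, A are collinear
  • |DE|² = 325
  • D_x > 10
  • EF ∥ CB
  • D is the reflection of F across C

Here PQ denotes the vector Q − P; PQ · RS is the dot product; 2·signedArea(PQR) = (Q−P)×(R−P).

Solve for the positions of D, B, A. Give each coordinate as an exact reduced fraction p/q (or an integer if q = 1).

1. D_x = 11  [D is the reflection of F across C]
2. D_y = 5  [D is the reflection of F across C]
   → D = (11, 5)
3. B_x = 5  [CE ∥ BF ∩ EF ∥ CB]
4. B_y = -2  [CE ∥ BF ∩ EF ∥ CB]
   → B = (5, -2)
5. A_x = -97/17  [D, C, A are collinear ∩ EA ⟂ DC]
6. A_y = 14/17  [D, C, A are collinear ∩ EA ⟂ DC]
   → A = (-97/17, 14/17)

A = (-97/17, 14/17)
B = (5, -2)
D = (11, 5)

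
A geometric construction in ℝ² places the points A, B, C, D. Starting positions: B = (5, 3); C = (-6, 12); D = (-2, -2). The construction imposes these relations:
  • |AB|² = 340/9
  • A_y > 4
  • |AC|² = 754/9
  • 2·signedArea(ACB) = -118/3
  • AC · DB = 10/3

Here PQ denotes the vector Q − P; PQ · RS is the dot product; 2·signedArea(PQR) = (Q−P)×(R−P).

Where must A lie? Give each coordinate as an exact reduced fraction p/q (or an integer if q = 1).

1. A_x = -1  [AC · DB = 10/3 ∩ 2·signedArea(ACB) = -118/3]
2. A_y = 13/3  [AC · DB = 10/3 ∩ 2·signedArea(ACB) = -118/3]
   → A = (-1, 13/3)

A = (-1, 13/3)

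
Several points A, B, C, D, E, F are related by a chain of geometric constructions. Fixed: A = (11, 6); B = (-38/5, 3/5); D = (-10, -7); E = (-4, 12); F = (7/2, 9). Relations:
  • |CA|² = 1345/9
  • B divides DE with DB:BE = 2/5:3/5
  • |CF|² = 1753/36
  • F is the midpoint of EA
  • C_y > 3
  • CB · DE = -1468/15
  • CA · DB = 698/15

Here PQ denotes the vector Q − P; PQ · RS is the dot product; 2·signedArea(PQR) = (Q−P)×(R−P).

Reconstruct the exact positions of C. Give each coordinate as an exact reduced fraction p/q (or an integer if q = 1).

1. C_x = -1  [line -6·x + -19·y + 191/3 = 0 ∩ |CF|² = 1753/36]
2. C_y = 11/3  [line -6·x + -19·y + 191/3 = 0 ∩ |CF|² = 1753/36]
   → C = (-1, 11/3)

C = (-1, 11/3)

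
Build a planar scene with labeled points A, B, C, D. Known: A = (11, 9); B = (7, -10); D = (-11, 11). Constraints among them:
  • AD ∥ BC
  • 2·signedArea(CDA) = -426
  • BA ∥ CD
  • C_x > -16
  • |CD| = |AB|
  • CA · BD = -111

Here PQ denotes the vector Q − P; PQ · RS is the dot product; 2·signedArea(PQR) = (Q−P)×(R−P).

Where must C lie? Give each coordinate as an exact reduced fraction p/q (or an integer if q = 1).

1. C_x = -15  [BA ∥ CD ∩ AD ∥ BC]
2. C_y = -8  [BA ∥ CD ∩ AD ∥ BC]
   → C = (-15, -8)

C = (-15, -8)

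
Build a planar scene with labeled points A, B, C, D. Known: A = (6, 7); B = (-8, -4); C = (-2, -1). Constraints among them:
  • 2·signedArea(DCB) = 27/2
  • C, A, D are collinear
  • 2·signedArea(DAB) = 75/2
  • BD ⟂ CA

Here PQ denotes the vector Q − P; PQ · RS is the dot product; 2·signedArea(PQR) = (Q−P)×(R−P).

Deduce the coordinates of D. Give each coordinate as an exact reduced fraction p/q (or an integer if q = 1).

1. D_x = -13/2  [C, A, D are collinear ∩ BD ⟂ CA]
2. D_y = -11/2  [C, A, D are collinear ∩ BD ⟂ CA]
   → D = (-13/2, -11/2)

D = (-13/2, -11/2)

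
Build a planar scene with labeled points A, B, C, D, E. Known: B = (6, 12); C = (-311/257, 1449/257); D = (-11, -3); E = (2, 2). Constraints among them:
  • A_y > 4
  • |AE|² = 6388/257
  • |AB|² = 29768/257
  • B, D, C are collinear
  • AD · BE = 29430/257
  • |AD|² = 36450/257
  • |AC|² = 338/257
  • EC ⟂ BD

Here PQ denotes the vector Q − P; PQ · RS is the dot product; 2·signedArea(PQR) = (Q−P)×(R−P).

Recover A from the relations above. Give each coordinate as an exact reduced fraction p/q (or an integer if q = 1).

A = (-532/257, 1254/257)

1. A_x = -532/257  [line 4·x + 10·y + -10412/257 = 0 ∩ |AE|² = 6388/257]
2. A_y = 1254/257  [line 4·x + 10·y + -10412/257 = 0 ∩ |AE|² = 6388/257]
   → A = (-532/257, 1254/257)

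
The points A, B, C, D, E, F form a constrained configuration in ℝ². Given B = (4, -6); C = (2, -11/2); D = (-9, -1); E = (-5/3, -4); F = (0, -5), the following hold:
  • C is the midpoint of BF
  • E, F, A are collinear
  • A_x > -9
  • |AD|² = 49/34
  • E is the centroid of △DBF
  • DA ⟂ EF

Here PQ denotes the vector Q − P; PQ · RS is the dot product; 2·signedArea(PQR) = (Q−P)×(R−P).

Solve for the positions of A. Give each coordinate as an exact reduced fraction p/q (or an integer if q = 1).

A = (-285/34, 1/34)

1. A_x = -285/34  [E, F, A are collinear ∩ DA ⟂ EF]
2. A_y = 1/34  [E, F, A are collinear ∩ DA ⟂ EF]
   → A = (-285/34, 1/34)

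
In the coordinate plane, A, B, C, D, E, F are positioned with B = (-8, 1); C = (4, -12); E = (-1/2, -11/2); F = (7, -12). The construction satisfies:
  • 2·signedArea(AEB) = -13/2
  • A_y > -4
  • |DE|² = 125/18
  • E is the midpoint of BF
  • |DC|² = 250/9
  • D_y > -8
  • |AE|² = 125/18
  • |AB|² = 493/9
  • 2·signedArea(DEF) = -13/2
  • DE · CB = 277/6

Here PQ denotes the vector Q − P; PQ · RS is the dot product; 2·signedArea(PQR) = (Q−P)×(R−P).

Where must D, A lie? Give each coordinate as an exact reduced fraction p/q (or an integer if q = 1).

A = (-2, -10/3)
D = (1, -23/3)

1. D_x = 1  [2·signedArea(DEF) = -13/2 ∩ DE · CB = 277/6]
2. D_y = -23/3  [2·signedArea(DEF) = -13/2 ∩ DE · CB = 277/6]
   → D = (1, -23/3)
3. A_x = -2  [line -13/2·x + -15/2·y + -38 = 0 ∩ |AE|² = 125/18]
4. A_y = -10/3  [line -13/2·x + -15/2·y + -38 = 0 ∩ |AE|² = 125/18]
   → A = (-2, -10/3)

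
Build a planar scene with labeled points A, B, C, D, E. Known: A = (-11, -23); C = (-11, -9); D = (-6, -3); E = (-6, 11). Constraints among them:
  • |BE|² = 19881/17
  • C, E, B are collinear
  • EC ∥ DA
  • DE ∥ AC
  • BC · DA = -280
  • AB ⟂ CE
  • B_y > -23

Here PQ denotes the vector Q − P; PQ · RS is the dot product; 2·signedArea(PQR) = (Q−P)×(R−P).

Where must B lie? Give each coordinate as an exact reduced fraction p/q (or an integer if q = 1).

B = (-243/17, -377/17)

1. B_x = -243/17  [C, E, B are collinear ∩ AB ⟂ CE]
2. B_y = -377/17  [C, E, B are collinear ∩ AB ⟂ CE]
   → B = (-243/17, -377/17)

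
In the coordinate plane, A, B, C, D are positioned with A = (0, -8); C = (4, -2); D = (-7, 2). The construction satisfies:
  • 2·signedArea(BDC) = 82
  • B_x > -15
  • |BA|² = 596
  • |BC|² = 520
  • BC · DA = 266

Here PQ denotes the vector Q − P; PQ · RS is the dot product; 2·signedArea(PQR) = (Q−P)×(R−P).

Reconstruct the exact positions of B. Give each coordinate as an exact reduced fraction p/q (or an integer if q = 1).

B = (-14, 12)

1. B_x = -14  [2·signedArea(BDC) = 82 ∩ BC · DA = 266]
2. B_y = 12  [2·signedArea(BDC) = 82 ∩ BC · DA = 266]
   → B = (-14, 12)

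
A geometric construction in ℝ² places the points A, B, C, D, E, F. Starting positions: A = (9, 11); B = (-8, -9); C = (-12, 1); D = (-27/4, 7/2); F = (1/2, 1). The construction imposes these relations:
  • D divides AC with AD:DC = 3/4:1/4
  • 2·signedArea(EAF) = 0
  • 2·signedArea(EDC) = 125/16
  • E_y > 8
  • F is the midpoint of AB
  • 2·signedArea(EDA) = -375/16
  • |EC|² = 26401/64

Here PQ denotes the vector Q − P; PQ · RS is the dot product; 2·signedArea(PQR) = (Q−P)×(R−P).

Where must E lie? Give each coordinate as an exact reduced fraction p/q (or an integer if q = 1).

1. E_x = 55/8  [2·signedArea(EAF) = 0 ∩ 2·signedArea(EDC) = 125/16]
2. E_y = 17/2  [2·signedArea(EAF) = 0 ∩ 2·signedArea(EDC) = 125/16]
   → E = (55/8, 17/2)

E = (55/8, 17/2)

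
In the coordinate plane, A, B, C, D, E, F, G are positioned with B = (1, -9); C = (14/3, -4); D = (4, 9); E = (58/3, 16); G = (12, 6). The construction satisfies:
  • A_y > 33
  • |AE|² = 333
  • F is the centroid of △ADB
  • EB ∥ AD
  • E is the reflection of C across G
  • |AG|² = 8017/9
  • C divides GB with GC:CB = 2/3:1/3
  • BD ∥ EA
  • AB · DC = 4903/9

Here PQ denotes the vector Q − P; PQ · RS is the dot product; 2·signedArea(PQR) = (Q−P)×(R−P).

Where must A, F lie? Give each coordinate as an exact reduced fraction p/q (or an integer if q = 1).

A = (67/3, 34)
F = (82/9, 34/3)

1. A_x = 67/3  [EB ∥ AD ∩ BD ∥ EA]
2. A_y = 34  [EB ∥ AD ∩ BD ∥ EA]
   → A = (67/3, 34)
3. F_x = 82/9  [F is the centroid of △ADB]
4. F_y = 34/3  [F is the centroid of △ADB]
   → F = (82/9, 34/3)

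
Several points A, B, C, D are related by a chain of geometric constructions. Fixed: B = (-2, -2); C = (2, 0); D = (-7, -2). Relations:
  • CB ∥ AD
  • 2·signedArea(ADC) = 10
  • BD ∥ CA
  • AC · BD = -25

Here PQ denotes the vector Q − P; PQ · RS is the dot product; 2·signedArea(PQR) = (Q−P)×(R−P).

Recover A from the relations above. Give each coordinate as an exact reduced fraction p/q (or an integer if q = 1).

1. A_x = -3  [CB ∥ AD ∩ BD ∥ CA]
2. A_y = 0  [CB ∥ AD ∩ BD ∥ CA]
   → A = (-3, 0)

A = (-3, 0)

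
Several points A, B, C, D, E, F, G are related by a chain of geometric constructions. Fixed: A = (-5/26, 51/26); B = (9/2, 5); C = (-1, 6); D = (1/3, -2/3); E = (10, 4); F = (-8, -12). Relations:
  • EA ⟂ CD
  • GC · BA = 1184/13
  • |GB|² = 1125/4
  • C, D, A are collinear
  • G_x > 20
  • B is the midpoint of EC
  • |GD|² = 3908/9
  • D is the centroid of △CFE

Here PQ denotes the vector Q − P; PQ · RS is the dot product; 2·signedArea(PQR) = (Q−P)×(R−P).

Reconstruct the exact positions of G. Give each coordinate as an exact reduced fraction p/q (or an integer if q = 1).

1. G_x = 21  [line 61/13·x + 79/26·y + -1360/13 = 0 ∩ |GB|² = 1125/4]
2. G_y = 2  [line 61/13·x + 79/26·y + -1360/13 = 0 ∩ |GB|² = 1125/4]
   → G = (21, 2)

G = (21, 2)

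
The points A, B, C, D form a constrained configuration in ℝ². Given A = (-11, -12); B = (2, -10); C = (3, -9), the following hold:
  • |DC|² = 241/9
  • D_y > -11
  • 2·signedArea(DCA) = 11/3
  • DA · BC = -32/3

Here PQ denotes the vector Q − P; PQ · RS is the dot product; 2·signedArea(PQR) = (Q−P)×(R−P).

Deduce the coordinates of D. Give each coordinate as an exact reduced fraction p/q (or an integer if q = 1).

D = (-2, -31/3)

1. D_x = -2  [2·signedArea(DCA) = 11/3 ∩ DA · BC = -32/3]
2. D_y = -31/3  [2·signedArea(DCA) = 11/3 ∩ DA · BC = -32/3]
   → D = (-2, -31/3)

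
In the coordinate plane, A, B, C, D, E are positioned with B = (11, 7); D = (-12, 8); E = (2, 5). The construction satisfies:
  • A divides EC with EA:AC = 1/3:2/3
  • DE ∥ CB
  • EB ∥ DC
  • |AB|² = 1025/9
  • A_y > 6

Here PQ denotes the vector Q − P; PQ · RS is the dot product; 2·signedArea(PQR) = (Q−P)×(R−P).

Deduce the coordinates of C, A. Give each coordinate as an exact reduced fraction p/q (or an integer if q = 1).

A = (1/3, 20/3)
C = (-3, 10)

1. C_x = -3  [DE ∥ CB ∩ EB ∥ DC]
2. C_y = 10  [DE ∥ CB ∩ EB ∥ DC]
   → C = (-3, 10)
3. A_x = 1/3  [A divides EC with EA:AC = 1/3:2/3]
4. A_y = 20/3  [A divides EC with EA:AC = 1/3:2/3]
   → A = (1/3, 20/3)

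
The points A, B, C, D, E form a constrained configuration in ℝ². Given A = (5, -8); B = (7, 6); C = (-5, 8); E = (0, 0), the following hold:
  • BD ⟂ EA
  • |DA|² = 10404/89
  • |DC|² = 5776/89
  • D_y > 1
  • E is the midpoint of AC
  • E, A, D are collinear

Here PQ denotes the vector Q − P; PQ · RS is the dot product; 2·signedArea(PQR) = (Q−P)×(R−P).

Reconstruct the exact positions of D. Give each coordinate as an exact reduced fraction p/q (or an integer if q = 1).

D = (-65/89, 104/89)

1. D_x = -65/89  [E, A, D are collinear ∩ BD ⟂ EA]
2. D_y = 104/89  [E, A, D are collinear ∩ BD ⟂ EA]
   → D = (-65/89, 104/89)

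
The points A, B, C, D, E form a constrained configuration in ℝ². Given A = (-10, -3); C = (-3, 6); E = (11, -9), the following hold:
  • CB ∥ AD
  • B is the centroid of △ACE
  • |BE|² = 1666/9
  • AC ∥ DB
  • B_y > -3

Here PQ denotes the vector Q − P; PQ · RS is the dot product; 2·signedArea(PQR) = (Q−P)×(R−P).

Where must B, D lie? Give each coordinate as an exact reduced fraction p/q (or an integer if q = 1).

B = (-2/3, -2)
D = (-23/3, -11)

1. B_x = -2/3  [B is the centroid of △ACE]
2. B_y = -2  [B is the centroid of △ACE]
   → B = (-2/3, -2)
3. D_x = -23/3  [AC ∥ DB ∩ CB ∥ AD]
4. D_y = -11  [AC ∥ DB ∩ CB ∥ AD]
   → D = (-23/3, -11)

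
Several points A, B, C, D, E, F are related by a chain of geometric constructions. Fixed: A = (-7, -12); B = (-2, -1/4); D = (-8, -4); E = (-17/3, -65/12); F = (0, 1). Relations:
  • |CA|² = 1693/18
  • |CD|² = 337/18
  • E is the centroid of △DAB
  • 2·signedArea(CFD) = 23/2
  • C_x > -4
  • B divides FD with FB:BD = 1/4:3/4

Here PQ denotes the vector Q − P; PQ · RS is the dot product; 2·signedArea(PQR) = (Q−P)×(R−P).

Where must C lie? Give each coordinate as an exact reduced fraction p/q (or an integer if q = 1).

C = (-23/6, -17/6)

1. C_x = -23/6  [line 5·x + -8·y + -7/2 = 0 ∩ |CA|² = 1693/18]
2. C_y = -17/6  [line 5·x + -8·y + -7/2 = 0 ∩ |CA|² = 1693/18]
   → C = (-23/6, -17/6)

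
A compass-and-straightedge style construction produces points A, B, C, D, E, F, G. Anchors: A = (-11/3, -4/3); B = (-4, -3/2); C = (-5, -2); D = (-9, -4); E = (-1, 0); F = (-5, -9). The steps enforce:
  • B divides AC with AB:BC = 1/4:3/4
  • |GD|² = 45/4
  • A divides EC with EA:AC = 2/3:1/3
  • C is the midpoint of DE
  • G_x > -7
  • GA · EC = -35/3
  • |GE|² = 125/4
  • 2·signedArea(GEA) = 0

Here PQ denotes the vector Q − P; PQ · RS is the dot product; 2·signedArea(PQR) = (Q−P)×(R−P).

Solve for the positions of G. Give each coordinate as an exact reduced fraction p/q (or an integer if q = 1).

1. G_x = -6  [2·signedArea(GEA) = 0 ∩ GA · EC = -35/3]
2. G_y = -5/2  [2·signedArea(GEA) = 0 ∩ GA · EC = -35/3]
   → G = (-6, -5/2)

G = (-6, -5/2)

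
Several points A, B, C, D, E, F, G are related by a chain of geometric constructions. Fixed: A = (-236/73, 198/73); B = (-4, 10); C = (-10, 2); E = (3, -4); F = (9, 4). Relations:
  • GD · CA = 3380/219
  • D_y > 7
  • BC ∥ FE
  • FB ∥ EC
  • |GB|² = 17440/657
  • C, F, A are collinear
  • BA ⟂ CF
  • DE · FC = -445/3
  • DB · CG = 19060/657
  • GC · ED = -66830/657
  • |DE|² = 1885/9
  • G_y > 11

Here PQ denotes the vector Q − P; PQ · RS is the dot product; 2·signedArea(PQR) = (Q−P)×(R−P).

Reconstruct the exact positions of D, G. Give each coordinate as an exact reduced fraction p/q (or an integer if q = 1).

1. D_x = -6  [line 19·x + 2·y + 298/3 = 0 ∩ |DE|² = 1885/9]
2. D_y = 22/3  [line 19·x + 2·y + 298/3 = 0 ∩ |DE|² = 1885/9]
   → D = (-6, 22/3)
3. G_x = -640/73  [DB · CG = 19060/657 ∩ GD · CA = 3380/219]
4. G_y = 2618/219  [DB · CG = 19060/657 ∩ GD · CA = 3380/219]
   → G = (-640/73, 2618/219)

D = (-6, 22/3)
G = (-640/73, 2618/219)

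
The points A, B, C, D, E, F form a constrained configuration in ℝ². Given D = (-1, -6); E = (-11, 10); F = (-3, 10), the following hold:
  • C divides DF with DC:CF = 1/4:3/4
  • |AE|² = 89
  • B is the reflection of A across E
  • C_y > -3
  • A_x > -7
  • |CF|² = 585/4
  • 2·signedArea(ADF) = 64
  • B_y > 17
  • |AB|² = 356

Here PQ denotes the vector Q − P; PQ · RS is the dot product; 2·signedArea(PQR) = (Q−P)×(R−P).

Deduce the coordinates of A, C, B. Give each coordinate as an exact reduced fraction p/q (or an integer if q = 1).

1. A_x = -6  [line -16·x + -2·y + -92 = 0 ∩ |AE|² = 89]
2. A_y = 2  [line -16·x + -2·y + -92 = 0 ∩ |AE|² = 89]
   → A = (-6, 2)
3. C_x = -3/2  [C divides DF with DC:CF = 1/4:3/4]
4. C_y = -2  [C divides DF with DC:CF = 1/4:3/4]
   → C = (-3/2, -2)
5. B_x = -16  [B is the reflection of A across E]
6. B_y = 18  [B is the reflection of A across E]
   → B = (-16, 18)

A = (-6, 2)
B = (-16, 18)
C = (-3/2, -2)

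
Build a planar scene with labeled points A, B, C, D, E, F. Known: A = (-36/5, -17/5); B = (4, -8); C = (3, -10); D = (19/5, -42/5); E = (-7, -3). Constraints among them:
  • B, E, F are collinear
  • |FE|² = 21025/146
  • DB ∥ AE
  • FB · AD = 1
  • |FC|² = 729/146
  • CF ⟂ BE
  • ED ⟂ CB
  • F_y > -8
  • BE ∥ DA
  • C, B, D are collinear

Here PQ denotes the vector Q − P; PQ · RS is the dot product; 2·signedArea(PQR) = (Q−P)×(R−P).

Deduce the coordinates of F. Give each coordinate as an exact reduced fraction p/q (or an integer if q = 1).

F = (573/146, -1163/146)

1. F_x = 573/146  [B, E, F are collinear ∩ CF ⟂ BE]
2. F_y = -1163/146  [B, E, F are collinear ∩ CF ⟂ BE]
   → F = (573/146, -1163/146)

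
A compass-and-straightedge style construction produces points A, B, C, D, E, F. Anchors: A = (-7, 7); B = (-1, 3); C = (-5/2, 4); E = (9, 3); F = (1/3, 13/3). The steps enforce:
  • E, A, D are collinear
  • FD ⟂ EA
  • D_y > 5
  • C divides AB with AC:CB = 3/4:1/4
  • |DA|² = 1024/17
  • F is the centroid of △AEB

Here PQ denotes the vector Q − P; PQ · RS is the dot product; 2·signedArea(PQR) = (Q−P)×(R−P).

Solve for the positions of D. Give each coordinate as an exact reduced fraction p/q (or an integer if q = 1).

1. D_x = 9/17  [E, A, D are collinear ∩ FD ⟂ EA]
2. D_y = 87/17  [E, A, D are collinear ∩ FD ⟂ EA]
   → D = (9/17, 87/17)

D = (9/17, 87/17)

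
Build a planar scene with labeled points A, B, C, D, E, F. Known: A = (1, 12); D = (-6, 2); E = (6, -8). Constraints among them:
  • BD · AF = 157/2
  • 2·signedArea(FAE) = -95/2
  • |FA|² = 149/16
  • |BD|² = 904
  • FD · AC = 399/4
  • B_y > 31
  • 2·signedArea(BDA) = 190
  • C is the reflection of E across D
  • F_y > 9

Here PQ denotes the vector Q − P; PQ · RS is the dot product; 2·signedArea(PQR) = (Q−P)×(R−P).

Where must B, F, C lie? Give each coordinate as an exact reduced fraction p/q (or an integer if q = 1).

1. B_x = -4  [line -10·x + 7·y + -264 = 0 ∩ |BD|² = 904]
2. B_y = 32  [line -10·x + 7·y + -264 = 0 ∩ |BD|² = 904]
   → B = (-4, 32)
3. F_x = -3/4  [BD · AF = 157/2 ∩ 2·signedArea(FAE) = -95/2]
4. F_y = 19/2  [BD · AF = 157/2 ∩ 2·signedArea(FAE) = -95/2]
   → F = (-3/4, 19/2)
5. C_x = -18  [C is the reflection of E across D]
6. C_y = 12  [C is the reflection of E across D]
   → C = (-18, 12)

B = (-4, 32)
C = (-18, 12)
F = (-3/4, 19/2)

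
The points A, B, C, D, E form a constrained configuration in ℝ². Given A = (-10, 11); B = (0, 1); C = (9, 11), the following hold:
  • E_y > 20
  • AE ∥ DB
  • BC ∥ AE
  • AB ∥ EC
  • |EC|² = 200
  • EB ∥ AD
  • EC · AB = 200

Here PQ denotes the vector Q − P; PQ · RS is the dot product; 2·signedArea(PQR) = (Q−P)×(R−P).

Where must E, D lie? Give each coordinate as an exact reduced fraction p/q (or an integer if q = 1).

D = (-9, -9)
E = (-1, 21)

1. E_x = -1  [AB ∥ EC ∩ BC ∥ AE]
2. E_y = 21  [AB ∥ EC ∩ BC ∥ AE]
   → E = (-1, 21)
3. D_x = -9  [AE ∥ DB ∩ EB ∥ AD]
4. D_y = -9  [AE ∥ DB ∩ EB ∥ AD]
   → D = (-9, -9)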